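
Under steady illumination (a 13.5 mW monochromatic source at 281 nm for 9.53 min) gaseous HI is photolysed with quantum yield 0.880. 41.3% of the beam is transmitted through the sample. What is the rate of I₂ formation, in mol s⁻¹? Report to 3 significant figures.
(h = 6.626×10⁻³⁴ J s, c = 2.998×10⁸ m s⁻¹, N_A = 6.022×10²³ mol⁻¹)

1.64×10⁻⁸ mol s⁻¹

Photon energy at 281 nm: hc/λ = (6.626×10⁻³⁴)(2.998×10⁸)/(281×10⁻⁹) = 7.069×10⁻¹⁹ J.
Energy delivered: (13.5 mW)(571.8 s) = 7.719 J.
Photons incident: 7.719 / 7.069×10⁻¹⁹ = 1.092×10¹⁹, i.e. 1.092×10¹⁹/6.022×10²³ = 1.813×10⁻⁵ mol.
Fraction absorbed: 1 − 41.3/100 = 0.5870.
Photons absorbed: 0.5870 × 1.813×10⁻⁵ = 1.064×10⁻⁵ mol.
Product formed: 0.880 × 1.064×10⁻⁵ = 9.363×10⁻⁶ mol.
Rate: 9.363×10⁻⁶ / 571.8 s = 1.64×10⁻⁸ mol s⁻¹.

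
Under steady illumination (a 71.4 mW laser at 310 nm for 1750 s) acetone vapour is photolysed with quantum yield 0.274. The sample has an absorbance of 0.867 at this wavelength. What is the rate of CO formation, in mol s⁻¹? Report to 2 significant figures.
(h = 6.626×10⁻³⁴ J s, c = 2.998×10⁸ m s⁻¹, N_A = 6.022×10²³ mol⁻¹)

Photon energy at 310 nm: hc/λ = (6.626×10⁻³⁴)(2.998×10⁸)/(310×10⁻⁹) = 6.408×10⁻¹⁹ J.
Energy delivered: (71.4 mW)(1750 s) = 125.0 J.
Photons incident: 125.0 / 6.408×10⁻¹⁹ = 1.951×10²⁰, i.e. 1.951×10²⁰/6.022×10²³ = 3.240×10⁻⁴ mol.
Fraction absorbed: 1 − 10^(−0.867) = 0.8642.
Photons absorbed: 0.8642 × 3.240×10⁻⁴ = 2.800×10⁻⁴ mol.
Product formed: 0.274 × 2.800×10⁻⁴ = 7.672×10⁻⁵ mol.
Rate: 7.672×10⁻⁵ / 1750 s = 4.4×10⁻⁸ mol s⁻¹.

4.4×10⁻⁸ mol s⁻¹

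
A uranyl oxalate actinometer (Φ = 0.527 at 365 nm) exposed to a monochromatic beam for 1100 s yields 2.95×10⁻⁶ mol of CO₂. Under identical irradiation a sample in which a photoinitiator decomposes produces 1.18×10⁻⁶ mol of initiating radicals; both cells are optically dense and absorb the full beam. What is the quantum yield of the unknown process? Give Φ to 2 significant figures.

Φ = 0.21

Photons absorbed by the actinometer: 2.95×10⁻⁶ / 0.527 = 5.598×10⁻⁶ mol.
Φ(unknown) = 1.18×10⁻⁶ / 5.598×10⁻⁶ = 0.21.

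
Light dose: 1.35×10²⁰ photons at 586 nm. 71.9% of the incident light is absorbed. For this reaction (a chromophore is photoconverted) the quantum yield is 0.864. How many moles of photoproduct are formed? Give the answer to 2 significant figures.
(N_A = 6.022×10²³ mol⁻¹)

1.4×10⁻⁴ mol

Moles of photons: 1.35×10²⁰ / 6.022×10²³ = 2.242×10⁻⁴ mol.
Photons absorbed: 0.719 × 2.242×10⁻⁴ = 1.612×10⁻⁴ mol.
Product: Φ × n_abs = 0.864 × 1.612×10⁻⁴ = 1.393×10⁻⁴ mol.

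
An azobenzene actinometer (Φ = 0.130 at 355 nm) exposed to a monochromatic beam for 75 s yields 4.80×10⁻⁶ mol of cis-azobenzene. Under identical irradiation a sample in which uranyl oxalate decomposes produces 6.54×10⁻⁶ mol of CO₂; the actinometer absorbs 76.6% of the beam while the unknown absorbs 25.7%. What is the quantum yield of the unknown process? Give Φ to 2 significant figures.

Photons absorbed by the actinometer: 4.80×10⁻⁶ / 0.130 = 3.692×10⁻⁵ mol.
Incident flux: 3.692×10⁻⁵ / 0.766 = 4.820×10⁻⁵ einstein.
Absorbed by unknown: 0.257 × 4.820×10⁻⁵ = 1.239×10⁻⁵ mol.
Φ(unknown) = 6.54×10⁻⁶ / 1.239×10⁻⁵ = 0.53.

Φ = 0.53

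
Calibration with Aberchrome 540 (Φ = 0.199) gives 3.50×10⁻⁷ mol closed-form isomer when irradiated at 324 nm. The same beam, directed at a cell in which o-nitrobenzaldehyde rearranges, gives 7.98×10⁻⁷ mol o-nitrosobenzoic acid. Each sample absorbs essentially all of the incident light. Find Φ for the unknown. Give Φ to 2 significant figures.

Φ = 0.45

Photons absorbed by the actinometer: 3.50×10⁻⁷ / 0.199 = 1.759×10⁻⁶ mol.
Φ(unknown) = 7.98×10⁻⁷ / 1.759×10⁻⁶ = 0.45.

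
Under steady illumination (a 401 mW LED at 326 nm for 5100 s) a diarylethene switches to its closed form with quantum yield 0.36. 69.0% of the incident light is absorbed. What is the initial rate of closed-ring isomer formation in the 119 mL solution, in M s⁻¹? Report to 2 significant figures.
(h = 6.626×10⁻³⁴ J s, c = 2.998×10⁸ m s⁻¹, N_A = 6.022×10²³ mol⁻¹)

Photon energy at 326 nm: hc/λ = (6.626×10⁻³⁴)(2.998×10⁸)/(326×10⁻⁹) = 6.093×10⁻¹⁹ J.
Energy delivered: (401 mW)(5100 s) = 2045 J.
Photons incident: 2045 / 6.093×10⁻¹⁹ = 3.356×10²¹, i.e. 3.356×10²¹/6.022×10²³ = 0.005573 mol.
Photons absorbed: 0.690 × 0.005573 = 0.003845 mol.
Product formed: 0.36 × 0.003845 = 0.001384 mol.
Rate: 0.001384 mol / (5100 s × 0.119 L) = 2.3×10⁻⁶ M s⁻¹.

2.3×10⁻⁶ M s⁻¹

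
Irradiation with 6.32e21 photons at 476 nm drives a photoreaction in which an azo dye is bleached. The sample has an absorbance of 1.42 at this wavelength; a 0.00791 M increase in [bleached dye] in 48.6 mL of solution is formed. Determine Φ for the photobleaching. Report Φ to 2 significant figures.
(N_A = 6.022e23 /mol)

Φ = 0.038

Product: (0.00791 M)(0.0486 L) = 3.844e-4 mol.
Moles of photons: 6.32e21 / 6.022e23 = 0.01049 mol.
Fraction absorbed: 1 − 10^(−1.42) = 0.9620.
Photons absorbed: 0.9620 × 0.01049 = 0.01009 mol.
Φ = 3.844e-4 mol / 0.01009 mol photons = 0.038.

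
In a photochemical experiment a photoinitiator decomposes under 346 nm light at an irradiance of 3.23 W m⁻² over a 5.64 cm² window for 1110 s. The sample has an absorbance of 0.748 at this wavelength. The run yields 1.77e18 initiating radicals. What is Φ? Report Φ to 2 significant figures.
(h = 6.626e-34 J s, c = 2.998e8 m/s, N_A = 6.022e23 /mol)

Φ = 0.61

Product: 1.77e18 / 6.022e23 = 2.939e-6 mol.
Photon energy at 346 nm: hc/λ = (6.626e-34)(2.998e8)/(346e-9) = 5.741e-19 J.
Energy delivered: (3.23 W m⁻²)(5.64e-4 m²)(1110 s) = 2.022 J.
Photons incident: 2.022 / 5.741e-19 = 3.522e18, i.e. 3.522e18/6.022e23 = 5.849e-6 mol.
Fraction absorbed: 1 − 10^(−0.748) = 0.8214.
Photons absorbed: 0.8214 × 5.849e-6 = 4.804e-6 mol.
Φ = 2.939e-6 mol / 4.804e-6 mol photons = 0.61.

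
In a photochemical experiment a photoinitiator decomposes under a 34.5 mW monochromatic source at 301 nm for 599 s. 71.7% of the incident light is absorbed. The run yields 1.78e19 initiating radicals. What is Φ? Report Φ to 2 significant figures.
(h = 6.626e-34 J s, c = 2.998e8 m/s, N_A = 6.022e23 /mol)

Product: 1.78e19 / 6.022e23 = 2.956e-5 mol.
Photon energy at 301 nm: hc/λ = (6.626e-34)(2.998e8)/(301e-9) = 6.600e-19 J.
Energy delivered: (34.5 mW)(599 s) = 20.67 J.
Photons incident: 20.67 / 6.600e-19 = 3.132e19, i.e. 3.132e19/6.022e23 = 5.201e-5 mol.
Photons absorbed: 0.717 × 5.201e-5 = 3.729e-5 mol.
Φ = 2.956e-5 mol / 3.729e-5 mol photons = 0.79.

Φ = 0.79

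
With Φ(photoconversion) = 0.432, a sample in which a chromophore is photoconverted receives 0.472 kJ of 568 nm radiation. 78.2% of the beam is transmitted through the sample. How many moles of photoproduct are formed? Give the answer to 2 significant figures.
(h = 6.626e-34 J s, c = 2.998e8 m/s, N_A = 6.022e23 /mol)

Photon energy at 568 nm: hc/λ = (6.626e-34)(2.998e8)/(568e-9) = 3.497e-19 J.
Incident energy: 0.472 kJ = 472 J.
Photons incident: 472 / 3.497e-19 = 1.350e21, i.e. 1.350e21/6.022e23 = 0.002242 mol.
Fraction absorbed: 1 − 78.2/100 = 0.2180.
Photons absorbed: 0.2180 × 0.002242 = 4.888e-4 mol.
Product: Φ × n_abs = 0.432 × 4.888e-4 = 2.112e-4 mol.

2.1e-4 mol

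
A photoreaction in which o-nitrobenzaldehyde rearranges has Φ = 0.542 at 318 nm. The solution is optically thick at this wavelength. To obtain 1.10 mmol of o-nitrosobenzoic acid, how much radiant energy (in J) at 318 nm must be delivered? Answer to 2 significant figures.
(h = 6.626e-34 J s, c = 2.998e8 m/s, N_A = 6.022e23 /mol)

Product: 1.10 mmol = 0.00110 mol.
Photons that must be absorbed: 0.00110 / 0.542 = 0.002030 mol.
Photon energy: hc/λ = 6.247e-19 J; per mole, 3.762e5 J mol⁻¹.
Energy required: 0.002030 × 3.762e5 = 760 J.

760 J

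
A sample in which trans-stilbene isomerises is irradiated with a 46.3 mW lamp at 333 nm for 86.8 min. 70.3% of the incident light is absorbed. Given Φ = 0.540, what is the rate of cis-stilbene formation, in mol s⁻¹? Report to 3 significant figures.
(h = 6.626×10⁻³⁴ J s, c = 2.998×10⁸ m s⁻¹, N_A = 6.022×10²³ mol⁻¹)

4.89×10⁻⁸ mol s⁻¹

Photon energy at 333 nm: hc/λ = (6.626×10⁻³⁴)(2.998×10⁸)/(333×10⁻⁹) = 5.965×10⁻¹⁹ J.
Energy delivered: (46.3 mW)(5208 s) = 241.1 J.
Photons incident: 241.1 / 5.965×10⁻¹⁹ = 4.042×10²⁰, i.e. 4.042×10²⁰/6.022×10²³ = 6.712×10⁻⁴ mol.
Photons absorbed: 0.703 × 6.712×10⁻⁴ = 4.719×10⁻⁴ mol.
Product formed: 0.540 × 4.719×10⁻⁴ = 2.548×10⁻⁴ mol.
Rate: 2.548×10⁻⁴ / 5208 s = 4.89×10⁻⁸ mol s⁻¹.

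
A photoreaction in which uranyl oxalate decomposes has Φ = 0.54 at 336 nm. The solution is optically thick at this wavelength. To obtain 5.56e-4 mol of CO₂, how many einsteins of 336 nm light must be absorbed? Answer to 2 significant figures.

Photons that must be absorbed: 5.56e-4 / 0.54 = 0.001030 mol.

0.0010 einstein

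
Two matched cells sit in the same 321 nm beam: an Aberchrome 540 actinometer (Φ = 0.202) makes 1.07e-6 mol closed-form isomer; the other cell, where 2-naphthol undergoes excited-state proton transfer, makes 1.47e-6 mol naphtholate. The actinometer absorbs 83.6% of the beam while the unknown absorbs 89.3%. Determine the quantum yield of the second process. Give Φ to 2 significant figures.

Φ = 0.26

Photons absorbed by the actinometer: 1.07e-6 / 0.202 = 5.297e-6 mol.
Incident flux: 5.297e-6 / 0.836 = 6.336e-6 einstein.
Absorbed by unknown: 0.893 × 6.336e-6 = 5.658e-6 mol.
Φ(unknown) = 1.47e-6 / 5.658e-6 = 0.26.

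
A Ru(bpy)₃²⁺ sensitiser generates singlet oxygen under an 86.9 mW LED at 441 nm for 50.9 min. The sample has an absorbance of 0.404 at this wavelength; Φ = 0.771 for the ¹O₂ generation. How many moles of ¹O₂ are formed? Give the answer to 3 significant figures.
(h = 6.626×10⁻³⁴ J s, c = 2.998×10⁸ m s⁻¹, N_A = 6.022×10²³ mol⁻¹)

Photon energy at 441 nm: hc/λ = (6.626×10⁻³⁴)(2.998×10⁸)/(441×10⁻⁹) = 4.504×10⁻¹⁹ J.
Energy delivered: (86.9 mW)(3054 s) = 265.4 J.
Photons incident: 265.4 / 4.504×10⁻¹⁹ = 5.893×10²⁰, i.e. 5.893×10²⁰/6.022×10²³ = 9.786×10⁻⁴ mol.
Fraction absorbed: 1 − 10^(−0.404) = 0.6055.
Photons absorbed: 0.6055 × 9.786×10⁻⁴ = 5.925×10⁻⁴ mol.
Product: Φ × n_abs = 0.771 × 5.925×10⁻⁴ = 4.568×10⁻⁴ mol.

4.57×10⁻⁴ mol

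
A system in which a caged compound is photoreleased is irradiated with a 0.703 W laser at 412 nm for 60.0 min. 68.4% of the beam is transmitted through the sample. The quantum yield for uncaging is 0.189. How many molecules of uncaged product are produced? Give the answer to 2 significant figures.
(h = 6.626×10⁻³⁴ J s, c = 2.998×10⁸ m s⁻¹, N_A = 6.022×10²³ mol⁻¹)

Photon energy at 412 nm: hc/λ = (6.626×10⁻³⁴)(2.998×10⁸)/(412×10⁻⁹) = 4.822×10⁻¹⁹ J.
Energy delivered: (0.703 W)(3600 s) = 2531 J.
Photons incident: 2531 / 4.822×10⁻¹⁹ = 5.249×10²¹, i.e. 5.249×10²¹/6.022×10²³ = 0.008716 mol.
Fraction absorbed: 1 − 68.4/100 = 0.3160.
Photons absorbed: 0.3160 × 0.008716 = 0.002754 mol.
Product: Φ × n_abs = 0.189 × 0.002754 = 5.205×10⁻⁴ mol.
As a count: 5.205×10⁻⁴ × 6.022×10²³ = 3.1×10²⁰.

3.1×10²⁰ molecules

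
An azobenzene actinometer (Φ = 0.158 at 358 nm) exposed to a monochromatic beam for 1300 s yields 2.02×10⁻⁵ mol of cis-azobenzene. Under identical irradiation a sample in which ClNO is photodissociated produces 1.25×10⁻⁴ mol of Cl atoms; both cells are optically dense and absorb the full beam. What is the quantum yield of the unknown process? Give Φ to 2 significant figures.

Φ = 0.98

Photons absorbed by the actinometer: 2.02×10⁻⁵ / 0.158 = 1.278×10⁻⁴ mol.
Φ(unknown) = 1.25×10⁻⁴ / 1.278×10⁻⁴ = 0.98.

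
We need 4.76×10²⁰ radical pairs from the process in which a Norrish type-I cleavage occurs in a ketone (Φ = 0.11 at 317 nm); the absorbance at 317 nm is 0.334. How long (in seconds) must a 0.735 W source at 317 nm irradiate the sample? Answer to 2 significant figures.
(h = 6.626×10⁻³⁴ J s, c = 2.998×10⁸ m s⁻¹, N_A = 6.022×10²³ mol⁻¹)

Product: 4.76×10²⁰ / 6.022×10²³ = 7.904×10⁻⁴ mol.
Photons that must be absorbed: 7.904×10⁻⁴ / 0.11 = 0.007185 mol.
Fraction absorbed: 1 − 10^(−0.334) = 0.5366.
Incident photons needed: 0.007185 / 0.5366 = 0.01339 mol.
Photon energy: hc/λ = 6.266×10⁻¹⁹ J; per mole, 3.773×10⁵ J mol⁻¹.
Energy required: 0.01339 × 3.773×10⁵ = 5052 J.
Time: 5052 J / 0.735 W = 6900 s.

t ≈ 6900 s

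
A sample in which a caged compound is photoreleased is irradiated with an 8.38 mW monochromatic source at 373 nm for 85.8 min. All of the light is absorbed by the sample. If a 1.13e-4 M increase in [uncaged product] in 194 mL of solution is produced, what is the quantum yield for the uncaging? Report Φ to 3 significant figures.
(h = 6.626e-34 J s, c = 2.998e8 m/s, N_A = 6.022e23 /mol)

Product: (1.13e-4 M)(0.194 L) = 2.192e-5 mol.
Photon energy at 373 nm: hc/λ = (6.626e-34)(2.998e8)/(373e-9) = 5.326e-19 J.
Energy delivered: (8.38 mW)(5148 s) = 43.14 J.
Photons incident: 43.14 / 5.326e-19 = 8.100e19, i.e. 8.100e19/6.022e23 = 1.345e-4 mol.
Φ = 2.192e-5 mol / 1.345e-4 mol photons = 0.163.

Φ = 0.163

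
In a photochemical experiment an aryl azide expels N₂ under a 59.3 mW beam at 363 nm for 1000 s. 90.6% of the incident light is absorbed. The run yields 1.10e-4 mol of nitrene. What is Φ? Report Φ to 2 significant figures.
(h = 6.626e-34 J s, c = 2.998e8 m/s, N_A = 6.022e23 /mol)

Photon energy at 363 nm: hc/λ = (6.626e-34)(2.998e8)/(363e-9) = 5.472e-19 J.
Energy delivered: (59.3 mW)(1000 s) = 59.30 J.
Photons incident: 59.30 / 5.472e-19 = 1.084e20, i.e. 1.084e20/6.022e23 = 1.800e-4 mol.
Photons absorbed: 0.906 × 1.800e-4 = 1.631e-4 mol.
Φ = 1.10e-4 mol / 1.631e-4 mol photons = 0.67.

Φ = 0.67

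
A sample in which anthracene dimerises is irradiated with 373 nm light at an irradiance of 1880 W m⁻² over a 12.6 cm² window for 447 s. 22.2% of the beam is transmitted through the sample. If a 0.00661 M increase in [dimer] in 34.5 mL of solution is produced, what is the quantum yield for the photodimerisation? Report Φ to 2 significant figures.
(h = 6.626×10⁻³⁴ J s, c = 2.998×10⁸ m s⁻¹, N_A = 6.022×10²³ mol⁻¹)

Φ = 0.089

Product: (0.00661 M)(0.0345 L) = 2.280×10⁻⁴ mol.
Photon energy at 373 nm: hc/λ = (6.626×10⁻³⁴)(2.998×10⁸)/(373×10⁻⁹) = 5.326×10⁻¹⁹ J.
Energy delivered: (1880 W m⁻²)(12.6×10⁻⁴ m²)(447 s) = 1059 J.
Photons incident: 1059 / 5.326×10⁻¹⁹ = 1.988×10²¹, i.e. 1.988×10²¹/6.022×10²³ = 0.003301 mol.
Fraction absorbed: 1 − 22.2/100 = 0.7780.
Photons absorbed: 0.7780 × 0.003301 = 0.002568 mol.
Φ = 2.280×10⁻⁴ mol / 0.002568 mol photons = 0.089.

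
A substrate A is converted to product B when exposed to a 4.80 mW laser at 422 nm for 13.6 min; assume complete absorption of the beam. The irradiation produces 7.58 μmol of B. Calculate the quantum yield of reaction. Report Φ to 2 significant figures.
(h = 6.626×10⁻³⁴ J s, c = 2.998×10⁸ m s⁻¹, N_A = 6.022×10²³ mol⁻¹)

Product: 7.58 μmol = 7.58×10⁻⁶ mol.
Photon energy at 422 nm: hc/λ = (6.626×10⁻³⁴)(2.998×10⁸)/(422×10⁻⁹) = 4.707×10⁻¹⁹ J.
Energy delivered: (4.80 mW)(816 s) = 3.917 J.
Photons incident: 3.917 / 4.707×10⁻¹⁹ = 8.322×10¹⁸, i.e. 8.322×10¹⁸/6.022×10²³ = 1.382×10⁻⁵ mol.
Φ = 7.58×10⁻⁶ mol / 1.382×10⁻⁵ mol photons = 0.55.

Φ = 0.55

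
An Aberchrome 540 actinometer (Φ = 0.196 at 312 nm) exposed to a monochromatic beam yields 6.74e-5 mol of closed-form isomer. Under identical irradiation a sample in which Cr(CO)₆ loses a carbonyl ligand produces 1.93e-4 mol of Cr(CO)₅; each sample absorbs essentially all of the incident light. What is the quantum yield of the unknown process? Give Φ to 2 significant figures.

Φ = 0.56

Photons absorbed by the actinometer: 6.74e-5 / 0.196 = 3.439e-4 mol.
Φ(unknown) = 1.93e-4 / 3.439e-4 = 0.56.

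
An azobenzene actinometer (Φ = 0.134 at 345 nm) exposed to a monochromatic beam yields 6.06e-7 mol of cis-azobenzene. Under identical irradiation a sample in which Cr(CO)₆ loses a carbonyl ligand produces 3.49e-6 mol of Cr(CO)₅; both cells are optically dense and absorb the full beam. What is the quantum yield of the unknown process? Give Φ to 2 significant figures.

Photons absorbed by the actinometer: 6.06e-7 / 0.134 = 4.522e-6 mol.
Φ(unknown) = 3.49e-6 / 4.522e-6 = 0.77.

Φ = 0.77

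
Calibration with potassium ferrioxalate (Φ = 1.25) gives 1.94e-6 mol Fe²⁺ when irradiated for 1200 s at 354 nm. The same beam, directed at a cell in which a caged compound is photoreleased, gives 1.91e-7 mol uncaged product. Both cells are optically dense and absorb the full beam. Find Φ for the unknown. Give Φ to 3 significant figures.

Φ = 0.123

Photons absorbed by the actinometer: 1.94e-6 / 1.25 = 1.552e-6 mol.
Φ(unknown) = 1.91e-7 / 1.552e-6 = 0.123.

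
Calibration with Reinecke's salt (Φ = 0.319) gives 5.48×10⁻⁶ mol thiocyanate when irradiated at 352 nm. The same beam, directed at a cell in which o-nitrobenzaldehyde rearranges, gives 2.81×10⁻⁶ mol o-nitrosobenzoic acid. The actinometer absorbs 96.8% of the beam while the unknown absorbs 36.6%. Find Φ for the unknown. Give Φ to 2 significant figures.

Photons absorbed by the actinometer: 5.48×10⁻⁶ / 0.319 = 1.718×10⁻⁵ mol.
Incident flux: 1.718×10⁻⁵ / 0.968 = 1.775×10⁻⁵ einstein.
Absorbed by unknown: 0.366 × 1.775×10⁻⁵ = 6.497×10⁻⁶ mol.
Φ(unknown) = 2.81×10⁻⁶ / 6.497×10⁻⁶ = 0.43.

Φ = 0.43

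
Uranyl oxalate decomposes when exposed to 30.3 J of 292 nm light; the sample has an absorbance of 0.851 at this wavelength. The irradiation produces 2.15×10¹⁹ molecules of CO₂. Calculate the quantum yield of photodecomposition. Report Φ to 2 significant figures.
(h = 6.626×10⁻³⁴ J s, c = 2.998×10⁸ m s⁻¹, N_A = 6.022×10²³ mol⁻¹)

Φ = 0.56

Product: 2.15×10¹⁹ / 6.022×10²³ = 3.570×10⁻⁵ mol.
Photon energy at 292 nm: hc/λ = (6.626×10⁻³⁴)(2.998×10⁸)/(292×10⁻⁹) = 6.803×10⁻¹⁹ J.
Photons incident: 30.3 / 6.803×10⁻¹⁹ = 4.454×10¹⁹, i.e. 4.454×10¹⁹/6.022×10²³ = 7.396×10⁻⁵ mol.
Fraction absorbed: 1 − 10^(−0.851) = 0.8591.
Photons absorbed: 0.8591 × 7.396×10⁻⁵ = 6.354×10⁻⁵ mol.
Φ = 3.570×10⁻⁵ mol / 6.354×10⁻⁵ mol photons = 0.56.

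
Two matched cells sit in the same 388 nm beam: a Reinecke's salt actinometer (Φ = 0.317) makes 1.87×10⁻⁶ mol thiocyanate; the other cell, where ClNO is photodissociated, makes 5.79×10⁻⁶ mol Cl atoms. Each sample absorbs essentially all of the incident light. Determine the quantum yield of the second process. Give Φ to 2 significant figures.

Φ = 0.98

Photons absorbed by the actinometer: 1.87×10⁻⁶ / 0.317 = 5.899×10⁻⁶ mol.
Φ(unknown) = 5.79×10⁻⁶ / 5.899×10⁻⁶ = 0.98.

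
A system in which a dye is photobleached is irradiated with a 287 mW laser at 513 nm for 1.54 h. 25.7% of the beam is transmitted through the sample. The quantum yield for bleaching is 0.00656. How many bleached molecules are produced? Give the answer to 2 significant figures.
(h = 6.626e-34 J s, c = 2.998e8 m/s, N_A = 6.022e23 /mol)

Photon energy at 513 nm: hc/λ = (6.626e-34)(2.998e8)/(513e-9) = 3.872e-19 J.
Energy delivered: (287 mW)(5544 s) = 1591 J.
Photons incident: 1591 / 3.872e-19 = 4.109e21, i.e. 4.109e21/6.022e23 = 0.006823 mol.
Fraction absorbed: 1 − 25.7/100 = 0.7430.
Photons absorbed: 0.7430 × 0.006823 = 0.005069 mol.
Product: Φ × n_abs = 0.00656 × 0.005069 = 3.325e-5 mol.
As a count: 3.325e-5 × 6.022e23 = 2.0e19.

2.0e19 bleached molecules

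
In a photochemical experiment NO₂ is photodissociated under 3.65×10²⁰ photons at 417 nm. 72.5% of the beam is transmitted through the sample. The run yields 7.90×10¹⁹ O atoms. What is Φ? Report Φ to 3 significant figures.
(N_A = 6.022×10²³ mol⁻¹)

Φ = 0.787

Product: 7.90×10¹⁹ / 6.022×10²³ = 1.312×10⁻⁴ mol.
Moles of photons: 3.65×10²⁰ / 6.022×10²³ = 6.061×10⁻⁴ mol.
Fraction absorbed: 1 − 72.5/100 = 0.2750.
Photons absorbed: 0.2750 × 6.061×10⁻⁴ = 1.667×10⁻⁴ mol.
Φ = 1.312×10⁻⁴ mol / 1.667×10⁻⁴ mol photons = 0.787.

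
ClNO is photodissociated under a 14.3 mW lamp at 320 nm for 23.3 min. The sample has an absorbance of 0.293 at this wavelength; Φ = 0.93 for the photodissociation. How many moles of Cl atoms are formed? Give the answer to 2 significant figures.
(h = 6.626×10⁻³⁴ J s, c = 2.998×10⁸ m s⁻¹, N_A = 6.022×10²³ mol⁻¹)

2.4×10⁻⁵ mol

Photon energy at 320 nm: hc/λ = (6.626×10⁻³⁴)(2.998×10⁸)/(320×10⁻⁹) = 6.208×10⁻¹⁹ J.
Energy delivered: (14.3 mW)(1398 s) = 19.99 J.
Photons incident: 19.99 / 6.208×10⁻¹⁹ = 3.220×10¹⁹, i.e. 3.220×10¹⁹/6.022×10²³ = 5.347×10⁻⁵ mol.
Fraction absorbed: 1 − 10^(−0.293) = 0.4907.
Photons absorbed: 0.4907 × 5.347×10⁻⁵ = 2.624×10⁻⁵ mol.
Product: Φ × n_abs = 0.93 × 2.624×10⁻⁵ = 2.440×10⁻⁵ mol.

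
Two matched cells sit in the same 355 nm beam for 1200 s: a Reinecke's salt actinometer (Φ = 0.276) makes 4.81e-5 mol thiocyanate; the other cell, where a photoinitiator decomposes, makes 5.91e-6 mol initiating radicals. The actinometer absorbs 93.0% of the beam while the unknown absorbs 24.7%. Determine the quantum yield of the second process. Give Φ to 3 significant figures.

Φ = 0.128

Photons absorbed by the actinometer: 4.81e-5 / 0.276 = 1.743e-4 mol.
Incident flux: 1.743e-4 / 0.930 = 1.874e-4 einstein.
Absorbed by unknown: 0.247 × 1.874e-4 = 4.629e-5 mol.
Φ(unknown) = 5.91e-6 / 4.629e-5 = 0.128.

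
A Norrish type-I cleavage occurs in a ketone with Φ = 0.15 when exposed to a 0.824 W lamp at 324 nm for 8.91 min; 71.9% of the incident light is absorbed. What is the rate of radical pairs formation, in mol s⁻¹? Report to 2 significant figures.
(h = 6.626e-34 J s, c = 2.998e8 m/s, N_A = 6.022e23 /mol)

Photon energy at 324 nm: hc/λ = (6.626e-34)(2.998e8)/(324e-9) = 6.131e-19 J.
Energy delivered: (0.824 W)(534.6 s) = 440.5 J.
Photons incident: 440.5 / 6.131e-19 = 7.185e20, i.e. 7.185e20/6.022e23 = 0.001193 mol.
Photons absorbed: 0.719 × 0.001193 = 8.578e-4 mol.
Product formed: 0.15 × 8.578e-4 = 1.287e-4 mol.
Rate: 1.287e-4 / 534.6 s = 2.4e-7 mol s⁻¹.

2.4e-7 mol s⁻¹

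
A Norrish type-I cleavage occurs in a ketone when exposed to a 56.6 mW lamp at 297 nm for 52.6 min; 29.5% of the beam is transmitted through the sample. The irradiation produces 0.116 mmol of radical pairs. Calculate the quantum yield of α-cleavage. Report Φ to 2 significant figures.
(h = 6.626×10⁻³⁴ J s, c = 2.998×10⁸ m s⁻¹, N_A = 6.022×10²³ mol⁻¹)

Product: 0.116 mmol = 1.16×10⁻⁴ mol.
Photon energy at 297 nm: hc/λ = (6.626×10⁻³⁴)(2.998×10⁸)/(297×10⁻⁹) = 6.688×10⁻¹⁹ J.
Energy delivered: (56.6 mW)(3156 s) = 178.6 J.
Photons incident: 178.6 / 6.688×10⁻¹⁹ = 2.670×10²⁰, i.e. 2.670×10²⁰/6.022×10²³ = 4.434×10⁻⁴ mol.
Fraction absorbed: 1 − 29.5/100 = 0.7050.
Photons absorbed: 0.7050 × 4.434×10⁻⁴ = 3.126×10⁻⁴ mol.
Φ = 1.16×10⁻⁴ mol / 3.126×10⁻⁴ mol photons = 0.37.

Φ = 0.37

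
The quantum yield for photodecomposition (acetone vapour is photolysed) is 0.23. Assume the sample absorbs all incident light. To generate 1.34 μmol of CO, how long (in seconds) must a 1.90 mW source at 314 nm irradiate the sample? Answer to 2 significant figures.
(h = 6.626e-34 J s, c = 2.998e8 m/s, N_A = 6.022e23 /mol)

Product: 1.34 μmol = 1.34e-6 mol.
Photons that must be absorbed: 1.34e-6 / 0.23 = 5.826e-6 mol.
Photon energy: hc/λ = 6.326e-19 J; per mole, 3.810e5 J mol⁻¹.
Energy required: 5.826e-6 × 3.810e5 = 2.220 J.
Time: 2.220 J / 0.0019 W = 1200 s.

t ≈ 1200 s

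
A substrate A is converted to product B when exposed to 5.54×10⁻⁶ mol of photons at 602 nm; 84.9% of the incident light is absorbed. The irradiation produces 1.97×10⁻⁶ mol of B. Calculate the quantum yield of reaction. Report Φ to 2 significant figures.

Φ = 0.42

Photons absorbed: 0.849 × 5.54×10⁻⁶ = 4.703×10⁻⁶ mol.
Φ = 1.97×10⁻⁶ mol / 4.703×10⁻⁶ mol photons = 0.42.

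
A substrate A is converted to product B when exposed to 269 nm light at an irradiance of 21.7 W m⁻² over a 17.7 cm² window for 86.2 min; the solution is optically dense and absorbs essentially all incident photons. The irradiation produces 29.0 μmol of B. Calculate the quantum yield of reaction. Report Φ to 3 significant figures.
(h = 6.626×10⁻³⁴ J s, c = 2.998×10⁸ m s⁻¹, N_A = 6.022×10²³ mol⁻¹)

Product: 29.0 μmol = 2.90×10⁻⁵ mol.
Photon energy at 269 nm: hc/λ = (6.626×10⁻³⁴)(2.998×10⁸)/(269×10⁻⁹) = 7.385×10⁻¹⁹ J.
Energy delivered: (21.7 W m⁻²)(17.7×10⁻⁴ m²)(5172 s) = 198.7 J.
Photons incident: 198.7 / 7.385×10⁻¹⁹ = 2.691×10²⁰, i.e. 2.691×10²⁰/6.022×10²³ = 4.469×10⁻⁴ mol.
Φ = 2.90×10⁻⁵ mol / 4.469×10⁻⁴ mol photons = 0.0649.

Φ = 0.0649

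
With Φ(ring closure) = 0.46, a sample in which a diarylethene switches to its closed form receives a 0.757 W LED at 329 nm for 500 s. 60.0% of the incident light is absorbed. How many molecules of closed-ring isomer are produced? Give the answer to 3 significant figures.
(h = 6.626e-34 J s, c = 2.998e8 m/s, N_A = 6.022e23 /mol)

Photon energy at 329 nm: hc/λ = (6.626e-34)(2.998e8)/(329e-9) = 6.038e-19 J.
Energy delivered: (0.757 W)(500 s) = 378.5 J.
Photons incident: 378.5 / 6.038e-19 = 6.269e20, i.e. 6.269e20/6.022e23 = 0.001041 mol.
Photons absorbed: 0.600 × 0.001041 = 6.246e-4 mol.
Product: Φ × n_abs = 0.46 × 6.246e-4 = 2.873e-4 mol.
As a count: 2.873e-4 × 6.022e23 = 1.73e20.

1.73e20 molecules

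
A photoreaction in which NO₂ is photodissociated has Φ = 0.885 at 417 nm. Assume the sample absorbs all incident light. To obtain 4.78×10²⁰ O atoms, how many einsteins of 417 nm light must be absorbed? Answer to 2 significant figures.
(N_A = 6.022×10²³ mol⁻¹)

9.0×10⁻⁴ einstein

Product: 4.78×10²⁰ / 6.022×10²³ = 7.938×10⁻⁴ mol.
Photons that must be absorbed: 7.938×10⁻⁴ / 0.885 = 8.969×10⁻⁴ mol.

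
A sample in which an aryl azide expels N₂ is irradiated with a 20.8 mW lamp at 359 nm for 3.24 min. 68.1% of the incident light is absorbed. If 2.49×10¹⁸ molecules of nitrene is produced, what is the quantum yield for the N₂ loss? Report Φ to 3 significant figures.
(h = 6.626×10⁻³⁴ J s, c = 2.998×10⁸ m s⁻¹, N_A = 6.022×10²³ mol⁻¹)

Product: 2.49×10¹⁸ / 6.022×10²³ = 4.135×10⁻⁶ mol.
Photon energy at 359 nm: hc/λ = (6.626×10⁻³⁴)(2.998×10⁸)/(359×10⁻⁹) = 5.533×10⁻¹⁹ J.
Energy delivered: (20.8 mW)(194.4 s) = 4.044 J.
Photons incident: 4.044 / 5.533×10⁻¹⁹ = 7.309×10¹⁸, i.e. 7.309×10¹⁸/6.022×10²³ = 1.214×10⁻⁵ mol.
Photons absorbed: 0.681 × 1.214×10⁻⁵ = 8.267×10⁻⁶ mol.
Φ = 4.135×10⁻⁶ mol / 8.267×10⁻⁶ mol photons = 0.500.

Φ = 0.500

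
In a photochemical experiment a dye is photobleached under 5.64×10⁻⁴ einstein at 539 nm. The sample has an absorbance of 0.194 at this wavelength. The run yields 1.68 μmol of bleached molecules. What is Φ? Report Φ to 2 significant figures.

Φ = 0.0083

Product: 1.68 μmol = 1.68×10⁻⁶ mol.
Fraction absorbed: 1 − 10^(−0.194) = 0.3603.
Photons absorbed: 0.3603 × 5.64×10⁻⁴ = 2.032×10⁻⁴ mol.
Φ = 1.68×10⁻⁶ mol / 2.032×10⁻⁴ mol photons = 0.0083.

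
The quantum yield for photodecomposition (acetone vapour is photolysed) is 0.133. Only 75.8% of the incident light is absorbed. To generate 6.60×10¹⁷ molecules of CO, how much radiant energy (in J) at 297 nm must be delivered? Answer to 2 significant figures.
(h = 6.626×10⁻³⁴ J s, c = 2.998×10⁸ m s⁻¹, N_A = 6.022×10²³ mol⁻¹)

Product: 6.60×10¹⁷ / 6.022×10²³ = 1.096×10⁻⁶ mol.
Photons that must be absorbed: 1.096×10⁻⁶ / 0.133 = 8.241×10⁻⁶ mol.
Incident photons needed: 8.241×10⁻⁶ / 0.758 = 1.087×10⁻⁵ mol.
Photon energy: hc/λ = 6.688×10⁻¹⁹ J; per mole, 4.028×10⁵ J mol⁻¹.
Energy required: 1.087×10⁻⁵ × 4.028×10⁵ = 4.4 J.

4.4 J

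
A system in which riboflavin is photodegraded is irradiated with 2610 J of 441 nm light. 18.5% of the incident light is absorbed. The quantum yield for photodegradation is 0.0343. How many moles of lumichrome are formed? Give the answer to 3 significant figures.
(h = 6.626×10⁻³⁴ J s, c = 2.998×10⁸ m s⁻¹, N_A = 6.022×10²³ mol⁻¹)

6.11×10⁻⁵ mol

Photon energy at 441 nm: hc/λ = (6.626×10⁻³⁴)(2.998×10⁸)/(441×10⁻⁹) = 4.504×10⁻¹⁹ J.
Photons incident: 2610 / 4.504×10⁻¹⁹ = 5.795×10²¹, i.e. 5.795×10²¹/6.022×10²³ = 0.009623 mol.
Photons absorbed: 0.185 × 0.009623 = 0.001780 mol.
Product: Φ × n_abs = 0.0343 × 0.001780 = 6.105×10⁻⁵ mol.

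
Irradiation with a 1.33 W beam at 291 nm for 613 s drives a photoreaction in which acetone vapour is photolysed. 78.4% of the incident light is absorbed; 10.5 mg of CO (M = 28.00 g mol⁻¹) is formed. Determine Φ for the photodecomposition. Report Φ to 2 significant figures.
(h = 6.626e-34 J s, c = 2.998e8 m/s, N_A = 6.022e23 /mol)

Φ = 0.24

Product: 10.5 mg / 28.00 g mol⁻¹ = 3.750e-4 mol.
Photon energy at 291 nm: hc/λ = (6.626e-34)(2.998e8)/(291e-9) = 6.826e-19 J.
Energy delivered: (1.33 W)(613 s) = 815.3 J.
Photons incident: 815.3 / 6.826e-19 = 1.194e21, i.e. 1.194e21/6.022e23 = 0.001983 mol.
Photons absorbed: 0.784 × 0.001983 = 0.001555 mol.
Φ = 3.750e-4 mol / 0.001555 mol photons = 0.24.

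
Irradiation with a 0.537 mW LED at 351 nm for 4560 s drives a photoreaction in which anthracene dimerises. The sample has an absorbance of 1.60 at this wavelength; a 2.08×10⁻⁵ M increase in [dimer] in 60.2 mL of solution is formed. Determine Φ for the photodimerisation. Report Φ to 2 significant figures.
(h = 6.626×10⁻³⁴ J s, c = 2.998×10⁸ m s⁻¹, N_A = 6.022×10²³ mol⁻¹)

Φ = 0.18

Product: (2.08×10⁻⁵ M)(0.0602 L) = 1.252×10⁻⁶ mol.
Photon energy at 351 nm: hc/λ = (6.626×10⁻³⁴)(2.998×10⁸)/(351×10⁻⁹) = 5.659×10⁻¹⁹ J.
Energy delivered: (0.537 mW)(4560 s) = 2.449 J.
Photons incident: 2.449 / 5.659×10⁻¹⁹ = 4.328×10¹⁸, i.e. 4.328×10¹⁸/6.022×10²³ = 7.187×10⁻⁶ mol.
Fraction absorbed: 1 − 10^(−1.60) = 0.9749.
Photons absorbed: 0.9749 × 7.187×10⁻⁶ = 7.007×10⁻⁶ mol.
Φ = 1.252×10⁻⁶ mol / 7.007×10⁻⁶ mol photons = 0.18.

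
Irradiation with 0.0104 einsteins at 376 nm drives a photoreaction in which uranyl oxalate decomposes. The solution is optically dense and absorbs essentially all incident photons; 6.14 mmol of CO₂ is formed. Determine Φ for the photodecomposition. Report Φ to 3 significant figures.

Φ = 0.590

Product: 6.14 mmol = 0.00614 mol.
Φ = 0.00614 mol / 0.0104 mol photons = 0.590.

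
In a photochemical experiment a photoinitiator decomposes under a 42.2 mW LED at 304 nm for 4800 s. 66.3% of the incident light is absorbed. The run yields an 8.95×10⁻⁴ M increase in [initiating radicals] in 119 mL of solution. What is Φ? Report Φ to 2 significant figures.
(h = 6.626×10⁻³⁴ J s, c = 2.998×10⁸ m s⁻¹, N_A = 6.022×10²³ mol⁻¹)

Φ = 0.31

Product: (8.95×10⁻⁴ M)(0.119 L) = 1.065×10⁻⁴ mol.
Photon energy at 304 nm: hc/λ = (6.626×10⁻³⁴)(2.998×10⁸)/(304×10⁻⁹) = 6.534×10⁻¹⁹ J.
Energy delivered: (42.2 mW)(4800 s) = 202.6 J.
Photons incident: 202.6 / 6.534×10⁻¹⁹ = 3.101×10²⁰, i.e. 3.101×10²⁰/6.022×10²³ = 5.149×10⁻⁴ mol.
Photons absorbed: 0.663 × 5.149×10⁻⁴ = 3.414×10⁻⁴ mol.
Φ = 1.065×10⁻⁴ mol / 3.414×10⁻⁴ mol photons = 0.31.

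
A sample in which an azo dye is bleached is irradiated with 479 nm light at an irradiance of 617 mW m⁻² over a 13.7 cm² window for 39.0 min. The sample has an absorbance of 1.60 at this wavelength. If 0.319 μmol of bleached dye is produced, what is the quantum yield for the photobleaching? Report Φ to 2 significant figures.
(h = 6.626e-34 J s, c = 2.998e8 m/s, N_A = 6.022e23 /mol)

Product: 0.319 μmol = 3.19e-7 mol.
Photon energy at 479 nm: hc/λ = (6.626e-34)(2.998e8)/(479e-9) = 4.147e-19 J.
Energy delivered: (617 mW m⁻²)(13.7e-4 m²)(2340 s) = 1.978 J.
Photons incident: 1.978 / 4.147e-19 = 4.770e18, i.e. 4.770e18/6.022e23 = 7.921e-6 mol.
Fraction absorbed: 1 − 10^(−1.60) = 0.9749.
Photons absorbed: 0.9749 × 7.921e-6 = 7.722e-6 mol.
Φ = 3.19e-7 mol / 7.722e-6 mol photons = 0.041.

Φ = 0.041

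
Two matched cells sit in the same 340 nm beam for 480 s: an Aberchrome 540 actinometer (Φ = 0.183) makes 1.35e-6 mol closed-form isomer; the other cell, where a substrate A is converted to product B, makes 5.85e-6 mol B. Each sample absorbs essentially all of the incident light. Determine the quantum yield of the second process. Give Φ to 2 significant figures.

Φ = 0.79

Photons absorbed by the actinometer: 1.35e-6 / 0.183 = 7.377e-6 mol.
Φ(unknown) = 5.85e-6 / 7.377e-6 = 0.79.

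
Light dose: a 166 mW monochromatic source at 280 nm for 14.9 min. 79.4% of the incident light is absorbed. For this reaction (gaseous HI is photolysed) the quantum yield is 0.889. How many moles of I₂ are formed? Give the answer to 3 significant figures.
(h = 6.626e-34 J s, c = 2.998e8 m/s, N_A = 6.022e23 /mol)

Photon energy at 280 nm: hc/λ = (6.626e-34)(2.998e8)/(280e-9) = 7.095e-19 J.
Energy delivered: (166 mW)(894 s) = 148.4 J.
Photons incident: 148.4 / 7.095e-19 = 2.092e20, i.e. 2.092e20/6.022e23 = 3.474e-4 mol.
Photons absorbed: 0.794 × 3.474e-4 = 2.758e-4 mol.
Product: Φ × n_abs = 0.889 × 2.758e-4 = 2.452e-4 mol.

2.45e-4 mol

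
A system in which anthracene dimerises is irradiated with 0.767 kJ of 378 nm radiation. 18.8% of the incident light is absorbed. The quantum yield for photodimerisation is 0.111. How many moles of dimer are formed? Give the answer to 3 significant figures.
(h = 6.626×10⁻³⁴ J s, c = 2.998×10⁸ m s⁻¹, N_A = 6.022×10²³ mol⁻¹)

5.06×10⁻⁵ mol

Photon energy at 378 nm: hc/λ = (6.626×10⁻³⁴)(2.998×10⁸)/(378×10⁻⁹) = 5.255×10⁻¹⁹ J.
Incident energy: 0.767 kJ = 767 J.
Photons incident: 767 / 5.255×10⁻¹⁹ = 1.460×10²¹, i.e. 1.460×10²¹/6.022×10²³ = 0.002424 mol.
Photons absorbed: 0.188 × 0.002424 = 4.557×10⁻⁴ mol.
Product: Φ × n_abs = 0.111 × 4.557×10⁻⁴ = 5.058×10⁻⁵ mol.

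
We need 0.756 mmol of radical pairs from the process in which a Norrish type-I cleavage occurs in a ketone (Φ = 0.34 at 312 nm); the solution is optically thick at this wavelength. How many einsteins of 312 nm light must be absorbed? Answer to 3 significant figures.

Product: 0.756 mmol = 7.56e-4 mol.
Photons that must be absorbed: 7.56e-4 / 0.34 = 0.002224 mol.

0.00222 einstein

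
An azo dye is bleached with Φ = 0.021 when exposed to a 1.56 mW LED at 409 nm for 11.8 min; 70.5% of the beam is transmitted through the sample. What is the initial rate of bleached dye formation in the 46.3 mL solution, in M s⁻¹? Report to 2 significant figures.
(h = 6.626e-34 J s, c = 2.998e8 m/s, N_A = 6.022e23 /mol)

7.1e-10 M s⁻¹

Photon energy at 409 nm: hc/λ = (6.626e-34)(2.998e8)/(409e-9) = 4.857e-19 J.
Energy delivered: (1.56 mW)(708 s) = 1.104 J.
Photons incident: 1.104 / 4.857e-19 = 2.273e18, i.e. 2.273e18/6.022e23 = 3.774e-6 mol.
Fraction absorbed: 1 − 70.5/100 = 0.2950.
Photons absorbed: 0.2950 × 3.774e-6 = 1.113e-6 mol.
Product formed: 0.021 × 1.113e-6 = 2.337e-8 mol.
Rate: 2.337e-8 mol / (708 s × 0.0463 L) = 7.1e-10 M s⁻¹.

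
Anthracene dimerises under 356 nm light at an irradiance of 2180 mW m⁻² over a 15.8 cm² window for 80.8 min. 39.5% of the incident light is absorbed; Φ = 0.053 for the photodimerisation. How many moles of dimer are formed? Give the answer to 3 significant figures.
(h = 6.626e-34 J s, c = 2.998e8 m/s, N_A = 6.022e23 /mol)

1.04e-6 mol

Photon energy at 356 nm: hc/λ = (6.626e-34)(2.998e8)/(356e-9) = 5.580e-19 J.
Energy delivered: (2180 mW m⁻²)(15.8e-4 m²)(4848 s) = 16.70 J.
Photons incident: 16.70 / 5.580e-19 = 2.993e19, i.e. 2.993e19/6.022e23 = 4.970e-5 mol.
Photons absorbed: 0.395 × 4.970e-5 = 1.963e-5 mol.
Product: Φ × n_abs = 0.053 × 1.963e-5 = 1.040e-6 mol.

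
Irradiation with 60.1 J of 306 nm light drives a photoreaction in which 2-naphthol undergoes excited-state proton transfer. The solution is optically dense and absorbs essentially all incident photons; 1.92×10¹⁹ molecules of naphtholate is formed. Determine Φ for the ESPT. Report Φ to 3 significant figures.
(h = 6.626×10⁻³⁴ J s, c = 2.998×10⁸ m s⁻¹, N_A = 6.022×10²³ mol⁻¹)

Product: 1.92×10¹⁹ / 6.022×10²³ = 3.188×10⁻⁵ mol.
Photon energy at 306 nm: hc/λ = (6.626×10⁻³⁴)(2.998×10⁸)/(306×10⁻⁹) = 6.492×10⁻¹⁹ J.
Photons incident: 60.1 / 6.492×10⁻¹⁹ = 9.258×10¹⁹, i.e. 9.258×10¹⁹/6.022×10²³ = 1.537×10⁻⁴ mol.
Φ = 3.188×10⁻⁵ mol / 1.537×10⁻⁴ mol photons = 0.207.

Φ = 0.207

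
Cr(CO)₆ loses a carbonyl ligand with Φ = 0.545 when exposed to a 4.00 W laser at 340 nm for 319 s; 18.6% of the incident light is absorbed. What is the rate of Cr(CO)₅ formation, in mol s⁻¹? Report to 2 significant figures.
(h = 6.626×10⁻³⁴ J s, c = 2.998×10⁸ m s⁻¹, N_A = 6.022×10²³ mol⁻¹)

1.2×10⁻⁶ mol s⁻¹

Photon energy at 340 nm: hc/λ = (6.626×10⁻³⁴)(2.998×10⁸)/(340×10⁻⁹) = 5.843×10⁻¹⁹ J.
Energy delivered: (4.00 W)(319 s) = 1276 J.
Photons incident: 1276 / 5.843×10⁻¹⁹ = 2.184×10²¹, i.e. 2.184×10²¹/6.022×10²³ = 0.003627 mol.
Photons absorbed: 0.186 × 0.003627 = 6.746×10⁻⁴ mol.
Product formed: 0.545 × 6.746×10⁻⁴ = 3.677×10⁻⁴ mol.
Rate: 3.677×10⁻⁴ / 319 s = 1.2×10⁻⁶ mol s⁻¹.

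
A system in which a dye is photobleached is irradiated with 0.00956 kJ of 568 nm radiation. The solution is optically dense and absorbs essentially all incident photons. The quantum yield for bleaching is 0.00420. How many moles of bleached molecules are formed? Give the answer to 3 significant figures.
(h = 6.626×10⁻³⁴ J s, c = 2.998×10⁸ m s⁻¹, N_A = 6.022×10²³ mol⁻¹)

1.91×10⁻⁷ mol

Photon energy at 568 nm: hc/λ = (6.626×10⁻³⁴)(2.998×10⁸)/(568×10⁻⁹) = 3.497×10⁻¹⁹ J.
Incident energy: 0.00956 kJ = 9.56 J.
Photons incident: 9.56 / 3.497×10⁻¹⁹ = 2.734×10¹⁹, i.e. 2.734×10¹⁹/6.022×10²³ = 4.540×10⁻⁵ mol.
Product: Φ × n_abs = 0.00420 × 4.540×10⁻⁵ = 1.907×10⁻⁷ mol.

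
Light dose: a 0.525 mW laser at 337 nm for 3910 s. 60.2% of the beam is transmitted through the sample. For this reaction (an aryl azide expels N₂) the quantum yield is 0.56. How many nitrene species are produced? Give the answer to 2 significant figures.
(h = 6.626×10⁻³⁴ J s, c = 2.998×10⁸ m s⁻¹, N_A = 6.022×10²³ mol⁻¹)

Photon energy at 337 nm: hc/λ = (6.626×10⁻³⁴)(2.998×10⁸)/(337×10⁻⁹) = 5.895×10⁻¹⁹ J.
Energy delivered: (0.525 mW)(3910 s) = 2.053 J.
Photons incident: 2.053 / 5.895×10⁻¹⁹ = 3.483×10¹⁸, i.e. 3.483×10¹⁸/6.022×10²³ = 5.784×10⁻⁶ mol.
Fraction absorbed: 1 − 60.2/100 = 0.3980.
Photons absorbed: 0.3980 × 5.784×10⁻⁶ = 2.302×10⁻⁶ mol.
Product: Φ × n_abs = 0.56 × 2.302×10⁻⁶ = 1.289×10⁻⁶ mol.
As a count: 1.289×10⁻⁶ × 6.022×10²³ = 7.8×10¹⁷.

7.8×10¹⁷ species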